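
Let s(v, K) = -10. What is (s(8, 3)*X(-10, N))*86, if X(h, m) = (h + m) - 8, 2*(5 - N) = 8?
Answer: 14620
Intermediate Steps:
N = 1 (N = 5 - 1/2*8 = 5 - 4 = 1)
X(h, m) = -8 + h + m
(s(8, 3)*X(-10, N))*86 = -10*(-8 - 10 + 1)*86 = -10*(-17)*86 = 170*86 = 14620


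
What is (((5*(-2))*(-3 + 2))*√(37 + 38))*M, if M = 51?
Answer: 2550*√3 ≈ 4416.7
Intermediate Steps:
(((5*(-2))*(-3 + 2))*√(37 + 38))*M = (((5*(-2))*(-3 + 2))*√(37 + 38))*51 = ((-10*(-1))*√75)*51 = (10*(5*√3))*51 = (50*√3)*51 = 2550*√3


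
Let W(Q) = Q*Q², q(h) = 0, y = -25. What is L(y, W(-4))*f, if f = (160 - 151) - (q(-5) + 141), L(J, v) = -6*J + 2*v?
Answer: -2904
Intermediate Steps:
W(Q) = Q³
f = -132 (f = (160 - 151) - (0 + 141) = 9 - 1*141 = 9 - 141 = -132)
L(y, W(-4))*f = (-6*(-25) + 2*(-4)³)*(-132) = (150 + 2*(-64))*(-132) = (150 - 128)*(-132) = 22*(-132) = -2904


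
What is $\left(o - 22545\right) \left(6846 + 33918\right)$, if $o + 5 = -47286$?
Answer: $-2846794704$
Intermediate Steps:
$o = -47291$ ($o = -5 - 47286 = -47291$)
$\left(o - 22545\right) \left(6846 + 33918\right) = \left(-47291 - 22545\right) \left(6846 + 33918\right) = \left(-69836\right) 40764 = -2846794704$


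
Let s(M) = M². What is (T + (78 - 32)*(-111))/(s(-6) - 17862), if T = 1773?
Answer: 1111/5942 ≈ 0.18697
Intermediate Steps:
(T + (78 - 32)*(-111))/(s(-6) - 17862) = (1773 + (78 - 32)*(-111))/((-6)² - 17862) = (1773 + 46*(-111))/(36 - 17862) = (1773 - 5106)/(-17826) = -3333*(-1/17826) = 1111/5942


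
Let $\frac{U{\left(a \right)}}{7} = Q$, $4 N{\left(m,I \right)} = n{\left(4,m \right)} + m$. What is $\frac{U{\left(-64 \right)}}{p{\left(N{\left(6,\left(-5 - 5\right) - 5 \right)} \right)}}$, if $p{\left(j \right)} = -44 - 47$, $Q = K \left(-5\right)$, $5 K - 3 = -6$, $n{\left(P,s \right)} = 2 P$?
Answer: $- \frac{3}{13} \approx -0.23077$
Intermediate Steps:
$K = - \frac{3}{5}$ ($K = \frac{3}{5} + \frac{1}{5} \left(-6\right) = \frac{3}{5} - \frac{6}{5} = - \frac{3}{5} \approx -0.6$)
$N{\left(m,I \right)} = 2 + \frac{m}{4}$ ($N{\left(m,I \right)} = \frac{2 \cdot 4 + m}{4} = \frac{8 + m}{4} = 2 + \frac{m}{4}$)
$Q = 3$ ($Q = \left(- \frac{3}{5}\right) \left(-5\right) = 3$)
$p{\left(j \right)} = -91$ ($p{\left(j \right)} = -44 - 47 = -91$)
$U{\left(a \right)} = 21$ ($U{\left(a \right)} = 7 \cdot 3 = 21$)
$\frac{U{\left(-64 \right)}}{p{\left(N{\left(6,\left(-5 - 5\right) - 5 \right)} \right)}} = \frac{21}{-91} = 21 \left(- \frac{1}{91}\right) = - \frac{3}{13}$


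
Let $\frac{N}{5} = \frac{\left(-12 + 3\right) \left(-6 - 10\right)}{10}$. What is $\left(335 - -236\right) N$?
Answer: $41112$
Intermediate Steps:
$N = 72$ ($N = 5 \frac{\left(-12 + 3\right) \left(-6 - 10\right)}{10} = 5 \left(-9\right) \left(-16\right) \frac{1}{10} = 5 \cdot 144 \cdot \frac{1}{10} = 5 \cdot \frac{72}{5} = 72$)
$\left(335 - -236\right) N = \left(335 - -236\right) 72 = \left(335 + 236\right) 72 = 571 \cdot 72 = 41112$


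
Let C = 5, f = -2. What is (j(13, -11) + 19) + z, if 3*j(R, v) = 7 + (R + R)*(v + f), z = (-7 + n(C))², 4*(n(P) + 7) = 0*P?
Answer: 314/3 ≈ 104.67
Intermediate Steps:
n(P) = -7 (n(P) = -7 + (0*P)/4 = -7 + (¼)*0 = -7 + 0 = -7)
z = 196 (z = (-7 - 7)² = (-14)² = 196)
j(R, v) = 7/3 + 2*R*(-2 + v)/3 (j(R, v) = (7 + (R + R)*(v - 2))/3 = (7 + (2*R)*(-2 + v))/3 = (7 + 2*R*(-2 + v))/3 = 7/3 + 2*R*(-2 + v)/3)
(j(13, -11) + 19) + z = ((7/3 - 4/3*13 + (⅔)*13*(-11)) + 19) + 196 = ((7/3 - 52/3 - 286/3) + 19) + 196 = (-331/3 + 19) + 196 = -274/3 + 196 = 314/3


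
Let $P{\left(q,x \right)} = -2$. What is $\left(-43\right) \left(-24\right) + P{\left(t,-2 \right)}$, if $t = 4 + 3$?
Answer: $1030$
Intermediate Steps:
$t = 7$
$\left(-43\right) \left(-24\right) + P{\left(t,-2 \right)} = \left(-43\right) \left(-24\right) - 2 = 1032 - 2 = 1030$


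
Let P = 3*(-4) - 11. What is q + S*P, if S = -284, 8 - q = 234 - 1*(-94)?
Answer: 6212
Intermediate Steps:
q = -320 (q = 8 - (234 - 1*(-94)) = 8 - (234 + 94) = 8 - 1*328 = 8 - 328 = -320)
P = -23 (P = -12 - 11 = -23)
q + S*P = -320 - 284*(-23) = -320 + 6532 = 6212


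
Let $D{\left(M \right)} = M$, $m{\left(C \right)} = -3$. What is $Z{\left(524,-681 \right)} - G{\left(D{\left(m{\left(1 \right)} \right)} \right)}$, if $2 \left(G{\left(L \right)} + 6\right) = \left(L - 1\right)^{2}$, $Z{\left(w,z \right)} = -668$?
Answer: $-670$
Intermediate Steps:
$G{\left(L \right)} = -6 + \frac{\left(-1 + L\right)^{2}}{2}$ ($G{\left(L \right)} = -6 + \frac{\left(L - 1\right)^{2}}{2} = -6 + \frac{\left(-1 + L\right)^{2}}{2}$)
$Z{\left(524,-681 \right)} - G{\left(D{\left(m{\left(1 \right)} \right)} \right)} = -668 - \left(-6 + \frac{\left(-1 - 3\right)^{2}}{2}\right) = -668 - \left(-6 + \frac{\left(-4\right)^{2}}{2}\right) = -668 - \left(-6 + \frac{1}{2} \cdot 16\right) = -668 - \left(-6 + 8\right) = -668 - 2 = -670$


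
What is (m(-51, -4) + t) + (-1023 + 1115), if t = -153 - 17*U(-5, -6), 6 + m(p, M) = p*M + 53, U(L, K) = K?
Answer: 292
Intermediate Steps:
m(p, M) = 47 + M*p (m(p, M) = -6 + (p*M + 53) = -6 + (M*p + 53) = -6 + (53 + M*p) = 47 + M*p)
t = -51 (t = -153 - 17*(-6) = -153 - 1*(-102) = -153 + 102 = -51)
(m(-51, -4) + t) + (-1023 + 1115) = ((47 - 4*(-51)) - 51) + (-1023 + 1115) = ((47 + 204) - 51) + 92 = (251 - 51) + 92 = 200 + 92 = 292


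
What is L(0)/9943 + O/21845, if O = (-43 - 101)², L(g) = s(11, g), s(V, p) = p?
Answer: 20736/21845 ≈ 0.94923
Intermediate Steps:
L(g) = g
O = 20736 (O = (-144)² = 20736)
L(0)/9943 + O/21845 = 0/9943 + 20736/21845 = 0*(1/9943) + 20736*(1/21845) = 0 + 20736/21845 = 20736/21845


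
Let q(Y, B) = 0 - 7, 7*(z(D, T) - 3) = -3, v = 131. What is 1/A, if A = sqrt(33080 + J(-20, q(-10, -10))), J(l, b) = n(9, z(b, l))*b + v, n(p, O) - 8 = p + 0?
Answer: sqrt(8273)/16546 ≈ 0.0054972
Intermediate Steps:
z(D, T) = 18/7 (z(D, T) = 3 + (1/7)*(-3) = 3 - 3/7 = 18/7)
n(p, O) = 8 + p (n(p, O) = 8 + (p + 0) = 8 + p)
q(Y, B) = -7
J(l, b) = 131 + 17*b (J(l, b) = (8 + 9)*b + 131 = 17*b + 131 = 131 + 17*b)
A = 2*sqrt(8273) (A = sqrt(33080 + (131 + 17*(-7))) = sqrt(33080 + (131 - 119)) = sqrt(33080 + 12) = sqrt(33092) = 2*sqrt(8273) ≈ 181.91)
1/A = 1/(2*sqrt(8273)) = sqrt(8273)/16546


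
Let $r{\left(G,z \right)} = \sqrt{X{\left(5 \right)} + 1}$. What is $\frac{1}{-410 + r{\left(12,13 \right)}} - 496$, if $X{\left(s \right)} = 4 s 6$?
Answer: $- \frac{197905}{399} \approx -496.0$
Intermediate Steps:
$X{\left(s \right)} = 24 s$
$r{\left(G,z \right)} = 11$ ($r{\left(G,z \right)} = \sqrt{24 \cdot 5 + 1} = \sqrt{120 + 1} = \sqrt{121} = 11$)
$\frac{1}{-410 + r{\left(12,13 \right)}} - 496 = \frac{1}{-410 + 11} - 496 = \frac{1}{-399} - 496 = - \frac{1}{399} - 496 = - \frac{197905}{399}$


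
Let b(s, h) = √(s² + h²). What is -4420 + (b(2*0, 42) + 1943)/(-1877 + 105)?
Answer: -7834225/1772 ≈ -4421.1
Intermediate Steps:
b(s, h) = √(h² + s²)
-4420 + (b(2*0, 42) + 1943)/(-1877 + 105) = -4420 + (√(42² + (2*0)²) + 1943)/(-1877 + 105) = -4420 + (√(1764 + 0²) + 1943)/(-1772) = -4420 + (√(1764 + 0) + 1943)*(-1/1772) = -4420 + (√1764 + 1943)*(-1/1772) = -4420 + (42 + 1943)*(-1/1772) = -4420 + 1985*(-1/1772) = -4420 - 1985/1772 = -7834225/1772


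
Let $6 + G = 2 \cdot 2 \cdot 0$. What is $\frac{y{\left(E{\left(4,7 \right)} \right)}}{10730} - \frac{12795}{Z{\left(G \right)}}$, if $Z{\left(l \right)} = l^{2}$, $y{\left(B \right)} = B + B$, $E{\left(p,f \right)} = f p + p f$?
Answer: $- \frac{22881053}{64380} \approx -355.41$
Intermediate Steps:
$E{\left(p,f \right)} = 2 f p$ ($E{\left(p,f \right)} = f p + f p = 2 f p$)
$G = -6$ ($G = -6 + 2 \cdot 2 \cdot 0 = -6 + 4 \cdot 0 = -6 + 0 = -6$)
$y{\left(B \right)} = 2 B$
$\frac{y{\left(E{\left(4,7 \right)} \right)}}{10730} - \frac{12795}{Z{\left(G \right)}} = \frac{2 \cdot 2 \cdot 7 \cdot 4}{10730} - \frac{12795}{\left(-6\right)^{2}} = 2 \cdot 56 \cdot \frac{1}{10730} - \frac{12795}{36} = 112 \cdot \frac{1}{10730} - \frac{4265}{12} = \frac{56}{5365} - \frac{4265}{12} = - \frac{22881053}{64380}$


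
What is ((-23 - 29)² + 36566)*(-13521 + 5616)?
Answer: -310429350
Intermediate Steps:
((-23 - 29)² + 36566)*(-13521 + 5616) = ((-52)² + 36566)*(-7905) = (2704 + 36566)*(-7905) = 39270*(-7905) = -310429350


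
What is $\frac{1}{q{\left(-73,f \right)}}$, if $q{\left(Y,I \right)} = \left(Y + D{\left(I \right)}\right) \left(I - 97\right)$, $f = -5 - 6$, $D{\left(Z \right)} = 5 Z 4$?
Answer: $\frac{1}{31644} \approx 3.1602 \cdot 10^{-5}$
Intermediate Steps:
$D{\left(Z \right)} = 20 Z$
$f = -11$ ($f = -5 - 6 = -11$)
$q{\left(Y,I \right)} = \left(-97 + I\right) \left(Y + 20 I\right)$ ($q{\left(Y,I \right)} = \left(Y + 20 I\right) \left(I - 97\right) = \left(Y + 20 I\right) \left(-97 + I\right) = \left(-97 + I\right) \left(Y + 20 I\right)$)
$\frac{1}{q{\left(-73,f \right)}} = \frac{1}{\left(-1940\right) \left(-11\right) - -7081 + 20 \left(-11\right)^{2} - -803} = \frac{1}{21340 + 7081 + 20 \cdot 121 + 803} = \frac{1}{21340 + 7081 + 2420 + 803} = \frac{1}{31644}$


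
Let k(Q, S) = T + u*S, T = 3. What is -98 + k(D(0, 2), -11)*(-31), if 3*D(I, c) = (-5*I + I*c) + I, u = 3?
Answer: 832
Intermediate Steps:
D(I, c) = -4*I/3 + I*c/3 (D(I, c) = ((-5*I + I*c) + I)/3 = (-4*I + I*c)/3 = -4*I/3 + I*c/3)
k(Q, S) = 3 + 3*S
-98 + k(D(0, 2), -11)*(-31) = -98 + (3 + 3*(-11))*(-31) = -98 + (3 - 33)*(-31) = -98 - 30*(-31) = -98 + 930 = 832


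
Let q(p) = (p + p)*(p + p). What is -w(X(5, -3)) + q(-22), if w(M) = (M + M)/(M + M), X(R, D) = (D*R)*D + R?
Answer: 1935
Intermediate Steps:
X(R, D) = R + R*D² (X(R, D) = R*D² + R = R + R*D²)
q(p) = 4*p² (q(p) = (2*p)*(2*p) = 4*p²)
w(M) = 1 (w(M) = (2*M)/((2*M)) = (2*M)*(1/(2*M)) = 1)
-w(X(5, -3)) + q(-22) = -1*1 + 4*(-22)² = -1 + 4*484 = -1 + 1936 = 1935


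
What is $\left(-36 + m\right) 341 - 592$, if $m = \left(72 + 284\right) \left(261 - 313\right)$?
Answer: $-6325460$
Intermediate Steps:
$m = -18512$ ($m = 356 \left(-52\right) = -18512$)
$\left(-36 + m\right) 341 - 592 = \left(-36 - 18512\right) 341 - 592 = \left(-18548\right) 341 - 592 = -6324868 - 592 = -6325460$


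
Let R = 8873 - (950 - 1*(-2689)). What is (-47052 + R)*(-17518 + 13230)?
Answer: 179315584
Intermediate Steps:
R = 5234 (R = 8873 - (950 + 2689) = 8873 - 1*3639 = 8873 - 3639 = 5234)
(-47052 + R)*(-17518 + 13230) = (-47052 + 5234)*(-17518 + 13230) = -41818*(-4288) = 179315584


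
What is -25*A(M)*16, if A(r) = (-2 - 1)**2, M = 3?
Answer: -3600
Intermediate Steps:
A(r) = 9 (A(r) = (-3)**2 = 9)
-25*A(M)*16 = -25*9*16 = -225*16 = -3600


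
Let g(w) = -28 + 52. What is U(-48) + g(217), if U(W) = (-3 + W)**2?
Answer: 2625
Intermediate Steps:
g(w) = 24
U(-48) + g(217) = (-3 - 48)**2 + 24 = (-51)**2 + 24 = 2601 + 24 = 2625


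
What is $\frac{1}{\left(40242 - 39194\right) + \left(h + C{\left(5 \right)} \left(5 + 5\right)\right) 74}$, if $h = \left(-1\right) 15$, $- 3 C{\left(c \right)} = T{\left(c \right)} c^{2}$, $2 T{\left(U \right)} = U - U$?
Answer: $- \frac{1}{62} \approx -0.016129$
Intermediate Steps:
$T{\left(U \right)} = 0$ ($T{\left(U \right)} = \frac{U - U}{2} = \frac{1}{2} \cdot 0 = 0$)
$C{\left(c \right)} = 0$ ($C{\left(c \right)} = - \frac{0 c^{2}}{3} = \left(- \frac{1}{3}\right) 0 = 0$)
$h = -15$
$\frac{1}{\left(40242 - 39194\right) + \left(h + C{\left(5 \right)} \left(5 + 5\right)\right) 74} = \frac{1}{\left(40242 - 39194\right) + \left(-15 + 0 \left(5 + 5\right)\right) 74} = \frac{1}{\left(40242 - 39194\right) + \left(-15 + 0 \cdot 10\right) 74} = \frac{1}{1048 + \left(-15 + 0\right) 74} = \frac{1}{1048 - 1110} = \frac{1}{-62} = - \frac{1}{62}$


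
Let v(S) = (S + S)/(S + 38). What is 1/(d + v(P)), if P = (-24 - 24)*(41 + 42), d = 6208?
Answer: 1973/12252368 ≈ 0.00016103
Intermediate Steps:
P = -3984 (P = -48*83 = -3984)
v(S) = 2*S/(38 + S) (v(S) = (2*S)/(38 + S) = 2*S/(38 + S))
1/(d + v(P)) = 1/(6208 + 2*(-3984)/(38 - 3984)) = 1/(6208 + 2*(-3984)/(-3946)) = 1/(6208 + 2*(-3984)*(-1/3946)) = 1/(6208 + 3984/1973) = 1/(12252368/1973) = 1973/12252368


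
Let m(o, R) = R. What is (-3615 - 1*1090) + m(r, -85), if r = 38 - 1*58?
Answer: -4790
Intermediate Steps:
r = -20 (r = 38 - 58 = -20)
(-3615 - 1*1090) + m(r, -85) = (-3615 - 1*1090) - 85 = (-3615 - 1090) - 85 = -4705 - 85 = -4790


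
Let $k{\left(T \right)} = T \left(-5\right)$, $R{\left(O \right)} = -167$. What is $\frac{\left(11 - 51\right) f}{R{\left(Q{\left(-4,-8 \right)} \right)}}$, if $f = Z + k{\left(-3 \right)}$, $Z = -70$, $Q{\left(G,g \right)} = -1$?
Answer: $- \frac{2200}{167} \approx -13.174$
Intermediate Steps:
$k{\left(T \right)} = - 5 T$
$f = -55$ ($f = -70 - -15 = -70 + 15 = -55$)
$\frac{\left(11 - 51\right) f}{R{\left(Q{\left(-4,-8 \right)} \right)}} = \frac{\left(11 - 51\right) \left(-55\right)}{-167} = \left(-40\right) \left(-55\right) \left(- \frac{1}{167}\right) = 2200 \left(- \frac{1}{167}\right) = - \frac{2200}{167}$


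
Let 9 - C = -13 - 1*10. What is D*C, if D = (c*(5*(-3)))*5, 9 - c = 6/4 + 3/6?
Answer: -16800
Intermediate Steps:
C = 32 (C = 9 - (-13 - 1*10) = 9 - (-13 - 10) = 9 - 1*(-23) = 9 + 23 = 32)
c = 7 (c = 9 - (6/4 + 3/6) = 9 - (6*(¼) + 3*(⅙)) = 9 - (3/2 + ½) = 9 - 1*2 = 9 - 2 = 7)
D = -525 (D = (7*(5*(-3)))*5 = (7*(-15))*5 = -105*5 = -525)
D*C = -525*32 = -16800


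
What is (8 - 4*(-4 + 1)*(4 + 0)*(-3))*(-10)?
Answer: 1360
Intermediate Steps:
(8 - 4*(-4 + 1)*(4 + 0)*(-3))*(-10) = (8 - (-12)*4*(-3))*(-10) = (8 - 4*(-12)*(-3))*(-10) = (8 + 48*(-3))*(-10) = (8 - 144)*(-10) = -136*(-10) = 1360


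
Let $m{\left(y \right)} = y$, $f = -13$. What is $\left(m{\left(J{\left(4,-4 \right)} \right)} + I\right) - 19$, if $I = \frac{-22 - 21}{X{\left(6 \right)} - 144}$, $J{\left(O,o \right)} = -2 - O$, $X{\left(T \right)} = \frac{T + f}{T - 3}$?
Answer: $- \frac{10846}{439} \approx -24.706$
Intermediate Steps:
$X{\left(T \right)} = \frac{-13 + T}{-3 + T}$ ($X{\left(T \right)} = \frac{T - 13}{T - 3} = \frac{-13 + T}{-3 + T}$)
$I = \frac{129}{439}$ ($I = \frac{-22 - 21}{\frac{-13 + 6}{-3 + 6} - 144} = - \frac{43}{\frac{1}{3} \left(-7\right) - 144} = - \frac{43}{- \frac{7}{3} - 144} = - \frac{43}{- \frac{439}{3}} = \left(-43\right) \left(- \frac{3}{439}\right) = \frac{129}{439} \approx 0.29385$)
$\left(m{\left(J{\left(4,-4 \right)} \right)} + I\right) - 19 = \left(\left(-2 - 4\right) + \frac{129}{439}\right) - 19 = \left(-6 + \frac{129}{439}\right) - 19 = - \frac{2505}{439} - 19 = - \frac{10846}{439}$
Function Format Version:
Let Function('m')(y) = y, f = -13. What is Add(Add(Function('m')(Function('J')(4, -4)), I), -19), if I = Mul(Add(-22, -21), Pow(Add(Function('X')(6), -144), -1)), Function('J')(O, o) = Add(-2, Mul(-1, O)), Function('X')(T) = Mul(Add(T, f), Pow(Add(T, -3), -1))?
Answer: Rational(-10846, 439) ≈ -24.706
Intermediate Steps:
Function('X')(T) = Mul(Pow(Add(-3, T), -1), Add(-13, T)) (Function('X')(T) = Mul(Add(T, -13), Pow(Add(T, -3), -1)) = Mul(Add(-13, T), Pow(Add(-3, T), -1)) = Mul(Pow(Add(-3, T), -1), Add(-13, T)))
I = Rational(129, 439) (I = Mul(Add(-22, -21), Pow(Add(Mul(Pow(Add(-3, 6), -1), Add(-13, 6)), -144), -1)) = Mul(-43, Pow(Add(Mul(Pow(3, -1), -7), -144), -1)) = Mul(-43, Pow(Add(Mul(Rational(1, 3), -7), -144), -1)) = Mul(-43, Pow(Add(Rational(-7, 3), -144), -1)) = Mul(-43, Pow(Rational(-439, 3), -1)) = Mul(-43, Rational(-3, 439)) = Rational(129, 439) ≈ 0.29385)
Add(Add(Function('m')(Function('J')(4, -4)), I), -19) = Add(Add(Add(-2, Mul(-1, 4)), Rational(129, 439)), -19) = Add(Add(Add(-2, -4), Rational(129, 439)), -19) = Add(Add(-6, Rational(129, 439)), -19) = Add(Rational(-2505, 439), -19) = Rational(-10846, 439)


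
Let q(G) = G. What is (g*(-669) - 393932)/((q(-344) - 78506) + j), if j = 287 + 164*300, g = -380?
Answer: 139712/29363 ≈ 4.7581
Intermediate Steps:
j = 49487 (j = 287 + 49200 = 49487)
(g*(-669) - 393932)/((q(-344) - 78506) + j) = (-380*(-669) - 393932)/((-344 - 78506) + 49487) = (254220 - 393932)/(-78850 + 49487) = -139712/(-29363) = -139712*(-1/29363) = 139712/29363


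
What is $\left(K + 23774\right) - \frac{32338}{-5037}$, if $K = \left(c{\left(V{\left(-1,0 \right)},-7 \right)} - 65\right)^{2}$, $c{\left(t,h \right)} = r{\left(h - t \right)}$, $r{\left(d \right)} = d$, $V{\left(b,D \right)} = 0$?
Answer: $\frac{6343208}{219} \approx 28964.0$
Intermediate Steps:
$c{\left(t,h \right)} = h - t$
$K = 5184$ ($K = \left(\left(-7 - 0\right) - 65\right)^{2} = \left(\left(-7 + 0\right) - 65\right)^{2} = \left(-7 - 65\right)^{2} = \left(-72\right)^{2} = 5184$)
$\left(K + 23774\right) - \frac{32338}{-5037} = \left(5184 + 23774\right) - \frac{32338}{-5037} = 28958 - - \frac{1406}{219} = 28958 + \frac{1406}{219} = \frac{6343208}{219}$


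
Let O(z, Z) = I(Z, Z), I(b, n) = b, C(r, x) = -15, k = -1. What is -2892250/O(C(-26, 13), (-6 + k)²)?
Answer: -2892250/49 ≈ -59026.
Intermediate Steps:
O(z, Z) = Z
-2892250/O(C(-26, 13), (-6 + k)²) = -2892250/(-6 - 1)² = -2892250/((-7)²) = -2892250/49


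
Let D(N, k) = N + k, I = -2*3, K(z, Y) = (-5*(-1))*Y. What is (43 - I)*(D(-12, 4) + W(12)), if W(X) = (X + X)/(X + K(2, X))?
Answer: -1127/3 ≈ -375.67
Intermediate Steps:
K(z, Y) = 5*Y
I = -6
W(X) = ⅓ (W(X) = (X + X)/(X + 5*X) = (2*X)/((6*X)) = (2*X)*(1/(6*X)) = ⅓)
(43 - I)*(D(-12, 4) + W(12)) = (43 - 1*(-6))*((-12 + 4) + ⅓) = (43 + 6)*(-8 + ⅓) = 49*(-23/3) = -1127/3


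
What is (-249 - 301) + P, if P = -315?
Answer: -865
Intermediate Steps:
(-249 - 301) + P = (-249 - 301) - 315 = -550 - 315 = -865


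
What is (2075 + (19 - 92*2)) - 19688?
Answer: -17778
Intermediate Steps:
(2075 + (19 - 92*2)) - 19688 = (2075 + (19 - 184)) - 19688 = (2075 - 165) - 19688 = 1910 - 19688 = -17778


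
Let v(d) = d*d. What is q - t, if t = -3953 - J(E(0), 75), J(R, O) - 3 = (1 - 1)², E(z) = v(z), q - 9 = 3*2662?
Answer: 11951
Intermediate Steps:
v(d) = d²
q = 7995 (q = 9 + 3*2662 = 9 + 7986 = 7995)
E(z) = z²
J(R, O) = 3 (J(R, O) = 3 + (1 - 1)² = 3 + 0² = 3 + 0 = 3)
t = -3956 (t = -3953 - 1*3 = -3953 - 3 = -3956)
q - t = 7995 - 1*(-3956) = 7995 + 3956 = 11951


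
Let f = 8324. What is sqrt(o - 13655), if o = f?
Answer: I*sqrt(5331) ≈ 73.014*I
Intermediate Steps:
o = 8324
sqrt(o - 13655) = sqrt(8324 - 13655) = sqrt(-5331) = I*sqrt(5331)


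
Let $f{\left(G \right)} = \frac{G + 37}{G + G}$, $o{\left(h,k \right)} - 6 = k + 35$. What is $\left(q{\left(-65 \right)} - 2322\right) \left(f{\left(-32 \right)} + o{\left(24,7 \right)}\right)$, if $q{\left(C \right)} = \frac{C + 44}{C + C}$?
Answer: $- \frac{925740213}{8320} \approx -1.1127 \cdot 10^{5}$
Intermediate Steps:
$q{\left(C \right)} = \frac{44 + C}{2 C}$
$o{\left(h,k \right)} = 41 + k$ ($o{\left(h,k \right)} = 6 + \left(k + 35\right) = 6 + \left(35 + k\right) = 41 + k$)
$f{\left(G \right)} = \frac{37 + G}{2 G}$
$\left(q{\left(-65 \right)} - 2322\right) \left(f{\left(-32 \right)} + o{\left(24,7 \right)}\right) = \left(\frac{44 - 65}{2 \left(-65\right)} - 2322\right) \left(\frac{37 - 32}{2 \left(-32\right)} + \left(41 + 7\right)\right) = \left(\frac{1}{2} \left(- \frac{1}{65}\right) \left(-21\right) - 2322\right) \left(\frac{1}{2} \left(- \frac{1}{32}\right) 5 + 48\right) = \left(\frac{21}{130} - 2322\right) \left(- \frac{5}{64} + 48\right) = \left(- \frac{301839}{130}\right) \frac{3067}{64} = - \frac{925740213}{8320}$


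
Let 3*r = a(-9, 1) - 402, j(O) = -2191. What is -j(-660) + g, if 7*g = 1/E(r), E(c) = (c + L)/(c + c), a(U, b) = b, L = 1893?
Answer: 40473942/18473 ≈ 2191.0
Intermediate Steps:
r = -401/3 (r = (1 - 402)/3 = (1/3)*(-401) = -401/3 ≈ -133.67)
E(c) = (1893 + c)/(2*c) (E(c) = (c + 1893)/(c + c) = (1893 + c)/((2*c)) = (1893 + c)*(1/(2*c)) = (1893 + c)/(2*c))
g = -401/18473 (g = 1/(7*(((1893 - 401/3)/(2*(-401/3))))) = 1/(7*(((1/2)*(-3/401)*(5278/3)))) = 1/(7*(-2639/401)) = (1/7)*(-401/2639) = -401/18473 ≈ -0.021707)
-j(-660) + g = -1*(-2191) - 401/18473 = 2191 - 401/18473 = 40473942/18473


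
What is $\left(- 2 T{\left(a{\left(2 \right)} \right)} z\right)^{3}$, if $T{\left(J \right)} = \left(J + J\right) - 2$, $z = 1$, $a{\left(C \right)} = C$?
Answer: $-64$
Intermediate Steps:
$T{\left(J \right)} = -2 + 2 J$ ($T{\left(J \right)} = 2 J - 2 = -2 + 2 J$)
$\left(- 2 T{\left(a{\left(2 \right)} \right)} z\right)^{3} = \left(- 2 \left(-2 + 2 \cdot 2\right) 1\right)^{3} = \left(- 2 \left(-2 + 4\right) 1\right)^{3} = \left(\left(-2\right) 2 \cdot 1\right)^{3} = \left(\left(-4\right) 1\right)^{3} = \left(-4\right)^{3} = -64$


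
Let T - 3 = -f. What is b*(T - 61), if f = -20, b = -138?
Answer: 5244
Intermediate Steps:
T = 23 (T = 3 - 1*(-20) = 3 + 20 = 23)
b*(T - 61) = -138*(23 - 61) = -138*(-38) = 5244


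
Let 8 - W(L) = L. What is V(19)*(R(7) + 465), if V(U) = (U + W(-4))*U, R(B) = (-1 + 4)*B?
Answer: 286254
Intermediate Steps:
R(B) = 3*B
W(L) = 8 - L
V(U) = U*(12 + U) (V(U) = (U + (8 - 1*(-4)))*U = (U + (8 + 4))*U = (U + 12)*U = (12 + U)*U = U*(12 + U))
V(19)*(R(7) + 465) = (19*(12 + 19))*(3*7 + 465) = (19*31)*(21 + 465) = 589*486 = 286254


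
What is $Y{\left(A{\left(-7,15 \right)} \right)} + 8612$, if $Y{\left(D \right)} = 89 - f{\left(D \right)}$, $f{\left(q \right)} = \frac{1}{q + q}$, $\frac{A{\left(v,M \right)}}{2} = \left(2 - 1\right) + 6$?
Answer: $\frac{243627}{28} \approx 8701.0$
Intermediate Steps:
$A{\left(v,M \right)} = 14$ ($A{\left(v,M \right)} = 2 \left(\left(2 - 1\right) + 6\right) = 2 \left(1 + 6\right) = 2 \cdot 7 = 14$)
$f{\left(q \right)} = \frac{1}{2 q}$
$Y{\left(D \right)} = 89 - \frac{1}{2 D}$
$Y{\left(A{\left(-7,15 \right)} \right)} + 8612 = \left(89 - \frac{1}{2 \cdot 14}\right) + 8612 = \left(89 - \frac{1}{28}\right) + 8612 = \frac{2491}{28} + 8612 = \frac{243627}{28}$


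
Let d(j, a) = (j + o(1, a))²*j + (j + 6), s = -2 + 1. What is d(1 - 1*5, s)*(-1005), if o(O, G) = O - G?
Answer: 14070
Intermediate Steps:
s = -1
d(j, a) = 6 + j + j*(1 + j - a)² (d(j, a) = (j + (1 - a))²*j + (j + 6) = (1 + j - a)²*j + (6 + j) = j*(1 + j - a)² + (6 + j) = 6 + j + j*(1 + j - a)²)
d(1 - 1*5, s)*(-1005) = (6 + (1 - 1*5) + (1 - 1*5)*(1 + (1 - 1*5) - 1*(-1))²)*(-1005) = (6 + (1 - 5) + (1 - 5)*(1 + (1 - 5) + 1)²)*(-1005) = (6 - 4 - 4*(1 - 4 + 1)²)*(-1005) = (6 - 4 - 4*(-2)²)*(-1005) = (6 - 4 - 4*4)*(-1005) = (6 - 4 - 16)*(-1005) = -14*(-1005) = 14070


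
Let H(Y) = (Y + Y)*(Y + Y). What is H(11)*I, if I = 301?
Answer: 145684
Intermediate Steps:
H(Y) = 4*Y² (H(Y) = (2*Y)*(2*Y) = 4*Y²)
H(11)*I = (4*11²)*301 = (4*121)*301 = 484*301 = 145684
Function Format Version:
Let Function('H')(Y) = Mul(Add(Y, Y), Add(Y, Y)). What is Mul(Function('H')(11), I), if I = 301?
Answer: 145684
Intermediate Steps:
Function('H')(Y) = Mul(4, Pow(Y, 2)) (Function('H')(Y) = Mul(Mul(2, Y), Mul(2, Y)) = Mul(4, Pow(Y, 2)))
Mul(Function('H')(11), I) = Mul(Mul(4, Pow(11, 2)), 301) = Mul(Mul(4, 121), 301) = Mul(484, 301) = 145684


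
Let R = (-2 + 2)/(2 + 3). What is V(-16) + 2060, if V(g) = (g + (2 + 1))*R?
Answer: 2060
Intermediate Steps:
R = 0 (R = 0/5 = 0*(1/5) = 0)
V(g) = 0 (V(g) = (g + (2 + 1))*0 = (g + 3)*0 = (3 + g)*0 = 0)
V(-16) + 2060 = 0 + 2060 = 2060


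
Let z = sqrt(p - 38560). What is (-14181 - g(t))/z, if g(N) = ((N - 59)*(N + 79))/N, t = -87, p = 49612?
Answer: -1232579*sqrt(307)/160254 ≈ -134.76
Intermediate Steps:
g(N) = (-59 + N)*(79 + N)/N (g(N) = ((-59 + N)*(79 + N))/N = (-59 + N)*(79 + N)/N)
z = 6*sqrt(307) (z = sqrt(49612 - 38560) = sqrt(11052) = 6*sqrt(307) ≈ 105.13)
(-14181 - g(t))/z = (-14181 - (20 - 87 - 4661/(-87)))/((6*sqrt(307))) = (-14181 - (20 - 87 - 4661*(-1/87)))*(sqrt(307)/1842) = (-14181 - (20 - 87 + 4661/87))*(sqrt(307)/1842) = (-14181 - 1*(-1168/87))*(sqrt(307)/1842) = (-14181 + 1168/87)*(sqrt(307)/1842) = -1232579*sqrt(307)/160254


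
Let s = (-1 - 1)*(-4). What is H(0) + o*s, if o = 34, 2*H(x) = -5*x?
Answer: 272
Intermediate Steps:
H(x) = -5*x/2 (H(x) = (-5*x)/2 = -5*x/2)
s = 8 (s = -2*(-4) = 8)
H(0) + o*s = -5/2*0 + 34*8 = 0 + 272 = 272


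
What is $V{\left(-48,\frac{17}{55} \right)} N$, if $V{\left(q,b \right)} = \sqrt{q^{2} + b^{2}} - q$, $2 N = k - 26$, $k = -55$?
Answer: $-1944 - \frac{81 \sqrt{6969889}}{110} \approx -3888.0$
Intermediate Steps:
$N = - \frac{81}{2}$ ($N = \frac{-55 - 26}{2} = \frac{1}{2} \left(-81\right) = - \frac{81}{2} \approx -40.5$)
$V{\left(q,b \right)} = \sqrt{b^{2} + q^{2}} - q$
$V{\left(-48,\frac{17}{55} \right)} N = \left(\sqrt{\left(\frac{17}{55}\right)^{2} + \left(-48\right)^{2}} - -48\right) \left(- \frac{81}{2}\right) = \left(\sqrt{\left(17 \cdot \frac{1}{55}\right)^{2} + 2304} + 48\right) \left(- \frac{81}{2}\right) = \left(\sqrt{\left(\frac{17}{55}\right)^{2} + 2304} + 48\right) \left(- \frac{81}{2}\right) = \left(\sqrt{\frac{289}{3025} + 2304} + 48\right) \left(- \frac{81}{2}\right) = \left(\sqrt{\frac{6969889}{3025}} + 48\right) \left(- \frac{81}{2}\right) = \left(\frac{\sqrt{6969889}}{55} + 48\right) \left(- \frac{81}{2}\right) = \left(48 + \frac{\sqrt{6969889}}{55}\right) \left(- \frac{81}{2}\right) = -1944 - \frac{81 \sqrt{6969889}}{110}$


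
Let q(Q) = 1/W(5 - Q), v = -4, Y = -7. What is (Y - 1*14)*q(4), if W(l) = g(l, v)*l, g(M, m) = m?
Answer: 21/4 ≈ 5.2500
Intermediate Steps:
W(l) = -4*l
q(Q) = 1/(-20 + 4*Q) (q(Q) = 1/(-4*(5 - Q)) = 1/(-20 + 4*Q))
(Y - 1*14)*q(4) = (-7 - 1*14)*(1/(4*(-5 + 4))) = (-7 - 14)*((¼)/(-1)) = -21*(-1)/4 = -21*(-¼) = 21/4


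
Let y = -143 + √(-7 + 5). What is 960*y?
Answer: -137280 + 960*I*√2 ≈ -1.3728e+5 + 1357.6*I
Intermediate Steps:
y = -143 + I*√2 (y = -143 + √(-2) = -143 + I*√2 ≈ -143.0 + 1.4142*I)
960*y = 960*(-143 + I*√2) = -137280 + 960*I*√2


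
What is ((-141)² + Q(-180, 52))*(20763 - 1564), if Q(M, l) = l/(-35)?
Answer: 13358337817/35 ≈ 3.8167e+8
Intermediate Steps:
Q(M, l) = -l/35 (Q(M, l) = l*(-1/35) = -l/35)
((-141)² + Q(-180, 52))*(20763 - 1564) = ((-141)² - 1/35*52)*(20763 - 1564) = (19881 - 52/35)*19199 = (695783/35)*19199 = 13358337817/35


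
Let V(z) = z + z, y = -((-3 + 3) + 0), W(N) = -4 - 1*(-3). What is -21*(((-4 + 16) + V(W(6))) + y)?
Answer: -210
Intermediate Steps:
W(N) = -1 (W(N) = -4 + 3 = -1)
y = 0 (y = -(0 + 0) = -1*0 = 0)
V(z) = 2*z
-21*(((-4 + 16) + V(W(6))) + y) = -21*(((-4 + 16) + 2*(-1)) + 0) = -21*((12 - 2) + 0) = -21*(10 + 0) = -21*10 = -210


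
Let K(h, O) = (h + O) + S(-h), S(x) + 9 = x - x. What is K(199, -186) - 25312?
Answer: -25308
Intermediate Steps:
S(x) = -9 (S(x) = -9 + (x - x) = -9 + 0 = -9)
K(h, O) = -9 + O + h (K(h, O) = (h + O) - 9 = (O + h) - 9 = -9 + O + h)
K(199, -186) - 25312 = (-9 - 186 + 199) - 25312 = 4 - 25312 = -25308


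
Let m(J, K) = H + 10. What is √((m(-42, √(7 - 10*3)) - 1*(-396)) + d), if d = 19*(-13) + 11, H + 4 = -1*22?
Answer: 12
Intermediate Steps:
H = -26 (H = -4 - 1*22 = -4 - 22 = -26)
d = -236 (d = -247 + 11 = -236)
m(J, K) = -16 (m(J, K) = -26 + 10 = -16)
√((m(-42, √(7 - 10*3)) - 1*(-396)) + d) = √((-16 - 1*(-396)) - 236) = √((-16 + 396) - 236) = √(380 - 236) = √144 = 12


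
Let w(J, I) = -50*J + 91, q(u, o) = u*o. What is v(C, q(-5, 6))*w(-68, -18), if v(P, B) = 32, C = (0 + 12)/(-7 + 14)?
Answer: 111712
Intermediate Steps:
C = 12/7 ≈ 1.7143
q(u, o) = o*u
w(J, I) = 91 - 50*J
v(C, q(-5, 6))*w(-68, -18) = 32*(91 - 50*(-68)) = 32*(91 + 3400) = 32*3491 = 111712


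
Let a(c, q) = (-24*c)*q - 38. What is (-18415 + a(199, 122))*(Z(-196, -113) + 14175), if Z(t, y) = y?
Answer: -8453019750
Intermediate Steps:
a(c, q) = -38 - 24*c*q (a(c, q) = -24*c*q - 38 = -38 - 24*c*q)
(-18415 + a(199, 122))*(Z(-196, -113) + 14175) = (-18415 + (-38 - 24*199*122))*(-113 + 14175) = (-18415 + (-38 - 582672))*14062 = (-18415 - 582710)*14062 = -601125*14062 = -8453019750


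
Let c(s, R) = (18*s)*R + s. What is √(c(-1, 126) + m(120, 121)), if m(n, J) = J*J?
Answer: 2*√3093 ≈ 111.23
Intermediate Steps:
m(n, J) = J²
c(s, R) = s + 18*R*s (c(s, R) = 18*R*s + s = s + 18*R*s)
√(c(-1, 126) + m(120, 121)) = √(-(1 + 18*126) + 121²) = √(-(1 + 2268) + 14641) = √(-1*2269 + 14641) = √(-2269 + 14641) = √12372 = 2*√3093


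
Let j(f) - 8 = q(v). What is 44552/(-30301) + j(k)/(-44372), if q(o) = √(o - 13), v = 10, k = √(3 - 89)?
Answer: -494275938/336128993 - I*√3/44372 ≈ -1.4705 - 3.9035e-5*I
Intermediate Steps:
k = I*√86 (k = √(-86) = I*√86 ≈ 9.2736*I)
q(o) = √(-13 + o)
j(f) = 8 + I*√3 (j(f) = 8 + √(-13 + 10) = 8 + √(-3) = 8 + I*√3)
44552/(-30301) + j(k)/(-44372) = 44552/(-30301) + (8 + I*√3)/(-44372) = 44552*(-1/30301) + (8 + I*√3)*(-1/44372) = -44552/30301 + (-2/11093 - I*√3/44372) = -494275938/336128993 - I*√3/44372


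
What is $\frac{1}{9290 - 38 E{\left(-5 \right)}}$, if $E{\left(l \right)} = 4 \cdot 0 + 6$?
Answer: $\frac{1}{9062} \approx 0.00011035$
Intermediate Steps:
$E{\left(l \right)} = 6$ ($E{\left(l \right)} = 0 + 6 = 6$)
$\frac{1}{9290 - 38 E{\left(-5 \right)}} = \frac{1}{9290 - 228} = \frac{1}{9062}$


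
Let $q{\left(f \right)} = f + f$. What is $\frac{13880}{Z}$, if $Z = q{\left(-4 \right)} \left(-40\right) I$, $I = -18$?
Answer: $- \frac{347}{144} \approx -2.4097$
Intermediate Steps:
$q{\left(f \right)} = 2 f$
$Z = -5760$ ($Z = 2 \left(-4\right) \left(-40\right) \left(-18\right) = \left(-8\right) \left(-40\right) \left(-18\right) = 320 \left(-18\right) = -5760$)
$\frac{13880}{Z} = \frac{13880}{-5760} = 13880 \left(- \frac{1}{5760}\right) = - \frac{347}{144}$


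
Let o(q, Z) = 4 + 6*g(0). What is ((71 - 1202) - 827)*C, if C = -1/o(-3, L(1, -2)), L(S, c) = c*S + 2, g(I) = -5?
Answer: -979/13 ≈ -75.308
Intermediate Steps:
L(S, c) = 2 + S*c (L(S, c) = S*c + 2 = 2 + S*c)
o(q, Z) = -26 (o(q, Z) = 4 + 6*(-5) = 4 - 30 = -26)
C = 1/26 (C = -1/(-26) = -1*(-1/26) = 1/26 ≈ 0.038462)
((71 - 1202) - 827)*C = ((71 - 1202) - 827)*(1/26) = (-1131 - 827)*(1/26) = -1958*1/26 = -979/13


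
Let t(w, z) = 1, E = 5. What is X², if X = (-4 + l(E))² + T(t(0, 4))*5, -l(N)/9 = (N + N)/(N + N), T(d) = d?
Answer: 30276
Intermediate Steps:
l(N) = -9 (l(N) = -9*(N + N)/(N + N) = -9*2*N/(2*N) = -9*2*N*1/(2*N) = -9*1 = -9)
X = 174 (X = (-4 - 9)² + 1*5 = (-13)² + 5 = 169 + 5 = 174)
X² = 174² = 30276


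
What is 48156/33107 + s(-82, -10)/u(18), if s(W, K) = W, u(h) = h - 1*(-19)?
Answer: -933002/1224959 ≈ -0.76166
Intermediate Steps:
u(h) = 19 + h (u(h) = h + 19 = 19 + h)
48156/33107 + s(-82, -10)/u(18) = 48156/33107 - 82/(19 + 18) = 48156*(1/33107) - 82/37 = 48156/33107 - 82*1/37 = 48156/33107 - 82/37 = -933002/1224959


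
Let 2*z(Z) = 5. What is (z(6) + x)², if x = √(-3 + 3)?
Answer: 25/4 ≈ 6.2500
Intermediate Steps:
x = 0 (x = √0 = 0)
z(Z) = 5/2 (z(Z) = (½)*5 = 5/2)
(z(6) + x)² = (5/2 + 0)² = (5/2)² = 25/4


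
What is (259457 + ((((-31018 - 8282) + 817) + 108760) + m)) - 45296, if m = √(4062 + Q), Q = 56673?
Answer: 284438 + √60735 ≈ 2.8468e+5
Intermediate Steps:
m = √60735 (m = √(4062 + 56673) = √60735 ≈ 246.44)
(259457 + ((((-31018 - 8282) + 817) + 108760) + m)) - 45296 = (259457 + ((((-31018 - 8282) + 817) + 108760) + √60735)) - 45296 = (259457 + (((-39300 + 817) + 108760) + √60735)) - 45296 = (259457 + ((-38483 + 108760) + √60735)) - 45296 = (259457 + (70277 + √60735)) - 45296 = (329734 + √60735) - 45296 = 284438 + √60735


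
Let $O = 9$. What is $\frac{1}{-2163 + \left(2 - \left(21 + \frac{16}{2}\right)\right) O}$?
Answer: $- \frac{1}{2406} \approx -0.00041563$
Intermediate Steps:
$\frac{1}{-2163 + \left(2 - \left(21 + \frac{16}{2}\right)\right) O} = \frac{1}{-2163 + \left(2 - \left(21 + \frac{16}{2}\right)\right) 9} = \frac{1}{-2163 + \left(2 - 29\right) 9} = \frac{1}{-2163 - 243} = \frac{1}{-2406} = - \frac{1}{2406}$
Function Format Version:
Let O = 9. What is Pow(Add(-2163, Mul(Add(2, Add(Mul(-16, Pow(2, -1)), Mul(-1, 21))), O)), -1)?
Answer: Rational(-1, 2406) ≈ -0.00041563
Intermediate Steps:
Pow(Add(-2163, Mul(Add(2, Add(Mul(-16, Pow(2, -1)), Mul(-1, 21))), O)), -1) = Pow(Add(-2163, Mul(Add(2, Add(Mul(-16, Pow(2, -1)), Mul(-1, 21))), 9)), -1) = Pow(Add(-2163, Mul(Add(2, Add(Mul(-16, Rational(1, 2)), -21)), 9)), -1) = Pow(Add(-2163, Mul(Add(2, Add(-8, -21)), 9)), -1) = Pow(Add(-2163, Mul(Add(2, -29), 9)), -1) = Pow(Add(-2163, Mul(-27, 9)), -1) = Pow(Add(-2163, -243), -1) = Pow(-2406, -1) = Rational(-1, 2406)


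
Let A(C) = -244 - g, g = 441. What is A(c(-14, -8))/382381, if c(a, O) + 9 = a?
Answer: -685/382381 ≈ -0.0017914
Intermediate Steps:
c(a, O) = -9 + a
A(C) = -685 (A(C) = -244 - 1*441 = -244 - 441 = -685)
A(c(-14, -8))/382381 = -685/382381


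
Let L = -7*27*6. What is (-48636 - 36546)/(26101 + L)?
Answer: -85182/24967 ≈ -3.4118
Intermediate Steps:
L = -1134 (L = -189*6 = -1134)
(-48636 - 36546)/(26101 + L) = (-48636 - 36546)/(26101 - 1134) = -85182/24967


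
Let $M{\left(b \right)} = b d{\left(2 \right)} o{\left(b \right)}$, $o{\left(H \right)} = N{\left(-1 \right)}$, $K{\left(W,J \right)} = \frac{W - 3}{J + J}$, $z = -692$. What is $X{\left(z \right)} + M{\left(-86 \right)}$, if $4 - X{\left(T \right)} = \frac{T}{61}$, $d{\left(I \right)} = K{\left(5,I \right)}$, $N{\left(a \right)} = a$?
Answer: $\frac{3559}{61} \approx 58.344$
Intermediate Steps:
$K{\left(W,J \right)} = \frac{-3 + W}{2 J}$
$d{\left(I \right)} = \frac{1}{I}$ ($d{\left(I \right)} = \frac{-3 + 5}{2 I} = \frac{1}{2} \frac{1}{I} 2 = \frac{1}{I}$)
$o{\left(H \right)} = -1$
$M{\left(b \right)} = - \frac{b}{2}$ ($M{\left(b \right)} = \frac{b}{2} \left(-1\right) = - \frac{b}{2}$)
$X{\left(T \right)} = 4 - \frac{T}{61}$
$X{\left(z \right)} + M{\left(-86 \right)} = \left(4 - - \frac{692}{61}\right) - -43 = \left(4 + \frac{692}{61}\right) + 43 = \frac{936}{61} + 43 = \frac{3559}{61}$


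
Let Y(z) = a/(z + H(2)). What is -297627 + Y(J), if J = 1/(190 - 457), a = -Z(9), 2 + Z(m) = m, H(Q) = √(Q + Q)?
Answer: -158637060/533 ≈ -2.9763e+5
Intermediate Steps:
H(Q) = √2*√Q (H(Q) = √(2*Q) = √2*√Q)
Z(m) = -2 + m
a = -7 (a = -(-2 + 9) = -1*7 = -7)
J = -1/267 (J = 1/(-267) = -1/267 ≈ -0.0037453)
Y(z) = -7/(2 + z) (Y(z) = -7/(z + √2*√2) = -7/(z + 2) = -7/(2 + z))
-297627 + Y(J) = -297627 - 7/(2 - 1/267) = -297627 - 7/533/267 = -297627 - 7*267/533 = -297627 - 1869/533 = -158637060/533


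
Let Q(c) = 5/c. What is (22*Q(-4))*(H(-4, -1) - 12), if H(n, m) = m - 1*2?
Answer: 825/2 ≈ 412.50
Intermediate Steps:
H(n, m) = -2 + m (H(n, m) = m - 2 = -2 + m)
(22*Q(-4))*(H(-4, -1) - 12) = (22*(5/(-4)))*((-2 - 1) - 12) = (22*(5*(-¼)))*(-3 - 12) = (22*(-5/4))*(-15) = -55/2*(-15) = 825/2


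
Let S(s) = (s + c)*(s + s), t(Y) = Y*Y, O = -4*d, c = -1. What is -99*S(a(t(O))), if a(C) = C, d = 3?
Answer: -4077216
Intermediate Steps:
O = -12 (O = -4*3 = -12)
t(Y) = Y²
S(s) = 2*s*(-1 + s) (S(s) = (s - 1)*(s + s) = (-1 + s)*(2*s) = 2*s*(-1 + s))
-99*S(a(t(O))) = -198*(-12)²*(-1 + (-12)²) = -198*144*(-1 + 144) = -198*144*143 = -99*41184 = -4077216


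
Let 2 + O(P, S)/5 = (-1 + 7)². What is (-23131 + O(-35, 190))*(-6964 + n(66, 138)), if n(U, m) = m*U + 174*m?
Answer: -600567916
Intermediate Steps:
n(U, m) = 174*m + U*m (n(U, m) = U*m + 174*m = 174*m + U*m)
O(P, S) = 170 (O(P, S) = -10 + 5*(-1 + 7)² = -10 + 5*6² = -10 + 5*36 = -10 + 180 = 170)
(-23131 + O(-35, 190))*(-6964 + n(66, 138)) = (-23131 + 170)*(-6964 + 138*(174 + 66)) = -22961*(-6964 + 138*240) = -22961*(-6964 + 33120) = -22961*26156 = -600567916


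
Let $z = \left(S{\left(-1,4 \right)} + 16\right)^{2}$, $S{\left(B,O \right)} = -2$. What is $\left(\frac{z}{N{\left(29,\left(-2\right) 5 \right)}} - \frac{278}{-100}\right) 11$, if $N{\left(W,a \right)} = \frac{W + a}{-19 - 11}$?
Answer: $- \frac{3204949}{950} \approx -3373.6$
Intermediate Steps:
$z = 196$ ($z = \left(-2 + 16\right)^{2} = 14^{2} = 196$)
$N{\left(W,a \right)} = - \frac{W}{30} - \frac{a}{30}$ ($N{\left(W,a \right)} = \frac{W + a}{-30} = \left(W + a\right) \left(- \frac{1}{30}\right) = - \frac{W}{30} - \frac{a}{30}$)
$\left(\frac{z}{N{\left(29,\left(-2\right) 5 \right)}} - \frac{278}{-100}\right) 11 = \left(\frac{196}{\left(- \frac{1}{30}\right) 29 - \frac{\left(-2\right) 5}{30}} - \frac{278}{-100}\right) 11 = \left(\frac{196}{- \frac{29}{30} - - \frac{1}{3}} - - \frac{139}{50}\right) 11 = \left(\frac{196}{- \frac{29}{30} + \frac{1}{3}} + \frac{139}{50}\right) 11 = \left(\frac{196}{- \frac{19}{30}} + \frac{139}{50}\right) 11 = \left(196 \left(- \frac{30}{19}\right) + \frac{139}{50}\right) 11 = \left(- \frac{5880}{19} + \frac{139}{50}\right) 11 = \left(- \frac{291359}{950}\right) 11 = - \frac{3204949}{950}$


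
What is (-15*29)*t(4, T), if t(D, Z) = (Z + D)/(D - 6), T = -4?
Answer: 0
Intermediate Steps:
t(D, Z) = (D + Z)/(-6 + D)
(-15*29)*t(4, T) = (-15*29)*((4 - 4)/(-6 + 4)) = -435*0/(-2) = -(-435)*0/2 = -435*0 = 0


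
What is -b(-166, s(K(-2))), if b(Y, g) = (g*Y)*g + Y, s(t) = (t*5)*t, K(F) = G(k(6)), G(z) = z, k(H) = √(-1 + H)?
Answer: 103916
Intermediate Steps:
K(F) = √5 (K(F) = √(-1 + 6) = √5)
s(t) = 5*t² (s(t) = (5*t)*t = 5*t²)
b(Y, g) = Y + Y*g² (b(Y, g) = (Y*g)*g + Y = Y*g² + Y = Y + Y*g²)
-b(-166, s(K(-2))) = -(-166)*(1 + (5*(√5)²)²) = -(-166)*(1 + (5*5)²) = -(-166)*(1 + 25²) = -(-166)*(1 + 625) = -(-166)*626 = -1*(-103916) = 103916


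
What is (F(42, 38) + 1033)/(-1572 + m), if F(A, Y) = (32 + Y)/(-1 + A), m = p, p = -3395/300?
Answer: -2545380/3894959 ≈ -0.65351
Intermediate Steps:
p = -679/60 (p = -3395*1/300 = -679/60 ≈ -11.317)
m = -679/60 ≈ -11.317
F(A, Y) = (32 + Y)/(-1 + A)
(F(42, 38) + 1033)/(-1572 + m) = ((32 + 38)/(-1 + 42) + 1033)/(-1572 - 679/60) = (70/41 + 1033)/(-94999/60) = ((1/41)*70 + 1033)*(-60/94999) = (70/41 + 1033)*(-60/94999) = (42423/41)*(-60/94999) = -2545380/3894959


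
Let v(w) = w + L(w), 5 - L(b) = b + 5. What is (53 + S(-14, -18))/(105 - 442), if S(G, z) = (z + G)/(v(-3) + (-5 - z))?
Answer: -657/4381 ≈ -0.14997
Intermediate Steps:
L(b) = -b (L(b) = 5 - (b + 5) = 5 - (5 + b) = 5 + (-5 - b) = -b)
v(w) = 0 (v(w) = w - w = 0)
S(G, z) = (G + z)/(-5 - z) (S(G, z) = (z + G)/(0 + (-5 - z)) = (G + z)/(-5 - z))
(53 + S(-14, -18))/(105 - 442) = (53 + (-1*(-14) - 1*(-18))/(5 - 18))/(105 - 442) = (53 + (14 + 18)/(-13))/(-337) = (53 - 1/13*32)*(-1/337) = (53 - 32/13)*(-1/337) = (657/13)*(-1/337) = -657/4381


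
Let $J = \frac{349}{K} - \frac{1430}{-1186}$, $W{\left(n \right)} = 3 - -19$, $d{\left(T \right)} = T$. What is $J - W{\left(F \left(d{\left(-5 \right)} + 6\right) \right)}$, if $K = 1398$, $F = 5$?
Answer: $- \frac{17031781}{829014} \approx -20.545$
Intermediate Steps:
$W{\left(n \right)} = 22$ ($W{\left(n \right)} = 3 + 19 = 22$)
$J = \frac{1206527}{829014}$ ($J = \frac{349}{1398} - \frac{1430}{-1186} = 349 \cdot \frac{1}{1398} - - \frac{715}{593} = \frac{349}{1398} + \frac{715}{593} = \frac{1206527}{829014} \approx 1.4554$)
$J - W{\left(F \left(d{\left(-5 \right)} + 6\right) \right)} = \frac{1206527}{829014} - 22 = - \frac{17031781}{829014}$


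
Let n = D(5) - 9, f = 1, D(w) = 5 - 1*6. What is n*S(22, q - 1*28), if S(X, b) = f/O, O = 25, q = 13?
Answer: -⅖ ≈ -0.40000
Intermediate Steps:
D(w) = -1 (D(w) = 5 - 6 = -1)
n = -10 (n = -1 - 9 = -10)
S(X, b) = 1/25
n*S(22, q - 1*28) = -10*1/25 = -⅖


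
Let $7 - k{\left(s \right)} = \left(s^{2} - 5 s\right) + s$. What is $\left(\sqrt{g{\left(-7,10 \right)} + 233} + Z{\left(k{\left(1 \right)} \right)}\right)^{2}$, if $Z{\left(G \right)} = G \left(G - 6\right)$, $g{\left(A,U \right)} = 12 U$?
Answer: $\left(40 + \sqrt{353}\right)^{2} \approx 3456.1$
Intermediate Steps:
$k{\left(s \right)} = 7 - s^{2} + 4 s$ ($k{\left(s \right)} = 7 - \left(\left(s^{2} - 5 s\right) + s\right) = 7 - \left(s^{2} - 4 s\right) = 7 - s^{2} + 4 s$)
$Z{\left(G \right)} = G \left(-6 + G\right)$
$\left(\sqrt{g{\left(-7,10 \right)} + 233} + Z{\left(k{\left(1 \right)} \right)}\right)^{2} = \left(\sqrt{12 \cdot 10 + 233} + \left(7 - 1^{2} + 4 \cdot 1\right) \left(-6 + \left(7 - 1^{2} + 4 \cdot 1\right)\right)\right)^{2} = \left(\sqrt{120 + 233} + \left(7 - 1 + 4\right) \left(-6 + \left(7 - 1 + 4\right)\right)\right)^{2} = \left(\sqrt{353} + \left(7 - 1 + 4\right) \left(-6 + \left(7 - 1 + 4\right)\right)\right)^{2} = \left(\sqrt{353} + 10 \left(-6 + 10\right)\right)^{2} = \left(\sqrt{353} + 10 \cdot 4\right)^{2} = \left(\sqrt{353} + 40\right)^{2} = \left(40 + \sqrt{353}\right)^{2}$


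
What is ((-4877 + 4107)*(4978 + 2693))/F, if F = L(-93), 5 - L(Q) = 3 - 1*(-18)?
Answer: 2953335/8 ≈ 3.6917e+5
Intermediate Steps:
L(Q) = -16 (L(Q) = 5 - (3 - 1*(-18)) = 5 - (3 + 18) = 5 - 1*21 = 5 - 21 = -16)
F = -16
((-4877 + 4107)*(4978 + 2693))/F = ((-4877 + 4107)*(4978 + 2693))/(-16) = -770*7671*(-1/16) = -5906670*(-1/16) = 2953335/8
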